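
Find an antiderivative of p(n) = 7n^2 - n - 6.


Reverse power rule on each term:
  ∫ 7n^2 dn = (7/3)n^3
  ∫ -n dn = -(1/2)n^2
  ∫ -6 dn = -6n
F(n) = (7/3)n^3 - (1/2)n^2 - 6n + C


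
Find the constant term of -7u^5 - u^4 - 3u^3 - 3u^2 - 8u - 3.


Read off the constant term: -3


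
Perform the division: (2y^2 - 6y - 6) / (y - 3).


(2y^2 - 6y - 6) / (y - 3)
Step 1: 2y * (y - 3) = 2y^2 - 6y; subtract.
Step 2: 0 * (y - 3) = 0; subtract.
Quotient: 2y, Remainder: -6


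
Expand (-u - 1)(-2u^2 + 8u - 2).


Distribute each term of the first polynomial:
  (-u)(-2u^2 + 8u - 2) = 2u^3 - 8u^2 + 2u
  (-1)(-2u^2 + 8u - 2) = 2u^2 - 8u + 2
Sum: 2u^3 - 6u^2 - 6u + 2


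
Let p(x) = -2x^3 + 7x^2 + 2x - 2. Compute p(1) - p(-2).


p(1) = 5
p(-2) = 38
p(1) - p(-2) = 5 - 38 = -33


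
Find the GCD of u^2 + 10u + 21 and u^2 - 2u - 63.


Factor each:
  u^2 + 10u + 21 = (u + 7)(u + 3)
  u^2 - 2u - 63 = (u + 7)(u - 9)
Common monic factor: u + 7


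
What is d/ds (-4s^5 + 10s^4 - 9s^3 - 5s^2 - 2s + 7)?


Apply the power rule term by term:
  d/ds(-4s^5) = -20s^4
  d/ds(10s^4) = 40s^3
  d/ds(-9s^3) = -27s^2
  d/ds(-5s^2) = -10s
  d/ds(-2s) = -2
  d/ds(7) = 0
p'(s) = -20s^4 + 40s^3 - 27s^2 - 10s - 2


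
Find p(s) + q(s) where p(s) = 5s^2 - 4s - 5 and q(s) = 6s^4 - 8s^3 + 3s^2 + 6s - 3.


Align terms by degree and add:
  5s^2 - 4s - 5
+ 6s^4 - 8s^3 + 3s^2 + 6s - 3
= 6s^4 - 8s^3 + 8s^2 + 2s - 8


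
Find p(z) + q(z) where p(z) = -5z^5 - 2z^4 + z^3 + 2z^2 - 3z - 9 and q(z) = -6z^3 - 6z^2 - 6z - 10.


Align terms by degree and add:
  -5z^5 - 2z^4 + z^3 + 2z^2 - 3z - 9
  -6z^3 - 6z^2 - 6z - 10
= -5z^5 - 2z^4 - 5z^3 - 4z^2 - 9z - 19


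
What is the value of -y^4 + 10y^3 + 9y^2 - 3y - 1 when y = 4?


Using direct substitution:
  -1 * (4)^4 = -256
  10 * (4)^3 = 640
  9 * (4)^2 = 144
  -3 * (4)^1 = -12
  constant: -1
Sum = -256 + 640 + 144 - 12 - 1 = 515


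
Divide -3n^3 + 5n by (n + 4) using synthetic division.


Synthetic division with c = -4. Coefficients: -3, 0, 5, 0
Bring down -3.
  -3 * -4 = 12; 12 + 0 = 12
  12 * -4 = -48; -48 + 5 = -43
  -43 * -4 = 172; 172 + 0 = 172
Quotient: -3n^2 + 12n - 43, Remainder: 172


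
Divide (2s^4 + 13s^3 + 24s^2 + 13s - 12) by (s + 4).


(2s^4 + 13s^3 + 24s^2 + 13s - 12) / (s + 4)
Step 1: 2s^3 * (s + 4) = 2s^4 + 8s^3; subtract.
Step 2: 5s^2 * (s + 4) = 5s^3 + 20s^2; subtract.
Step 3: 4s * (s + 4) = 4s^2 + 16s; subtract.
Step 4: -3 * (s + 4) = -3s - 12; subtract.
Quotient: 2s^3 + 5s^2 + 4s - 3, Remainder: 0


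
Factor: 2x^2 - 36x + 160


Roots satisfy r1 + r2 = -b/a = 18 and r1*r2 = c/a = 80.
So r1 = 10, r2 = 8.
2x^2 - 36x + 160 = 2(x - r1)(x - r2) = 2(x - 10)(x - 8)


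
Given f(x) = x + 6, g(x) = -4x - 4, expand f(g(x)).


Substitute g(x) into f:
f(g(x)) = 1*(-4x - 4) + 6
Expand and combine: -4x + 2


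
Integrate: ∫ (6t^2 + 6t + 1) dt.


Reverse power rule on each term:
  ∫ 6t^2 dt = 2t^3
  ∫ 6t dt = 3t^2
  ∫ 1 dt = t
F(t) = 2t^3 + 3t^2 + t + C


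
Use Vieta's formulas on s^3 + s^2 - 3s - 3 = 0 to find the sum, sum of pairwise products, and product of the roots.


Monic cubic s^3+bs^2+cs+d=0: sum=-b, pairwise sum=c, product=-d.
b=1, c=-3, d=-3
r1+r2+r3 = -1
r1r2+r1r3+r2r3 = -3
r1r2r3 = 3


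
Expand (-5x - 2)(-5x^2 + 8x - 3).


Distribute each term of the first polynomial:
  (-5x)(-5x^2 + 8x - 3) = 25x^3 - 40x^2 + 15x
  (-2)(-5x^2 + 8x - 3) = 10x^2 - 16x + 6
Sum: 25x^3 - 30x^2 - x + 6


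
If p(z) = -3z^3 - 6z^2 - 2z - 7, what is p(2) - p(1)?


p(2) = -59
p(1) = -18
p(2) - p(1) = -59 + 18 = -41


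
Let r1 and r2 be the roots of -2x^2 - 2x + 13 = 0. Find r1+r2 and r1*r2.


For ax^2+bx+c=0: sum = -b/a, product = c/a.
a=-2, b=-2, c=13
Sum = -(-2)/-2 = -1
Product = (13)/-2 = -13/2


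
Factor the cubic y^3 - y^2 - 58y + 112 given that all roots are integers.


Try integer roots (divisors of 112). y=-8: p(-8)=0.
Divide out (y + 8): quotient is y^2 - 9y + 14.
Factor the quadratic: (y - 2)(y - 7)
Result: (y + 8)(y - 2)(y - 7)


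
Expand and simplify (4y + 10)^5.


Expand (4y + 10)^5 by repeated multiplication:
  (4y + 10)^2 = 16y^2 + 80y + 100
  (4y + 10)^3 = 64y^3 + 480y^2 + 1200y + 1000
  (4y + 10)^4 = 256y^4 + 2560y^3 + 9600y^2 + 16000y + 10000
= 1024y^5 + 12800y^4 + 64000y^3 + 160000y^2 + 200000y + 100000


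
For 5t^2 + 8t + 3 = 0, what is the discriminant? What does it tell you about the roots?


D = b^2 - 4ac = (8)^2 - 4(5)(3) = 64 - 60 = 4
Since D > 0: two distinct rational roots


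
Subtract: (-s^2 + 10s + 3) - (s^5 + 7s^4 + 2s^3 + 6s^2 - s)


Distribute the minus sign:
  (-s^2 + 10s + 3)
- (s^5 + 7s^4 + 2s^3 + 6s^2 - s)
Negate second polynomial: -s^5 - 7s^4 - 2s^3 - 6s^2 + s
Add: -s^5 - 7s^4 - 2s^3 - 7s^2 + 11s + 3


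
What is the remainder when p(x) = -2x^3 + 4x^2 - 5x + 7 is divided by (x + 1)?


By the Remainder Theorem, the remainder equals p(-1):
  -2*(-1)^3 = 2
  4*(-1)^2 = 4
  -5*(-1)^1 = 5
  constant: 7
Sum: 2 + 4 + 5 + 7 = 18


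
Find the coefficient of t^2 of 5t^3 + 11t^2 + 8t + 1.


Read off the coefficient of t^2: 11


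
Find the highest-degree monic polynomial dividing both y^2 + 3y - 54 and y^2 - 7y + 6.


Factor each:
  y^2 + 3y - 54 = (y - 6)(y + 9)
  y^2 - 7y + 6 = (y - 6)(y - 1)
Common monic factor: y - 6


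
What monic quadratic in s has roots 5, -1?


p(s) = (s - 5)(s + 1)
Expand: s^2 - 4s - 5


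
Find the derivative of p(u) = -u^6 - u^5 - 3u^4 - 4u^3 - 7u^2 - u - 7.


Apply the power rule term by term:
  d/du(-u^6) = -6u^5
  d/du(-u^5) = -5u^4
  d/du(-3u^4) = -12u^3
  d/du(-4u^3) = -12u^2
  d/du(-7u^2) = -14u
  d/du(-u) = -1
  d/du(-7) = 0
p'(u) = -6u^5 - 5u^4 - 12u^3 - 12u^2 - 14u - 1


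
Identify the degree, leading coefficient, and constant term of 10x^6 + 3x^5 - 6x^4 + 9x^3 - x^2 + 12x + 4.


Highest power of x is 6, with coefficient 10. Constant term is 4.
Degree = 6, leading coefficient = 10, constant term = 4


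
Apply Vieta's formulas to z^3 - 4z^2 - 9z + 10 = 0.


Monic cubic z^3+bz^2+cz+d=0: sum=-b, pairwise sum=c, product=-d.
b=-4, c=-9, d=10
r1+r2+r3 = 4
r1r2+r1r3+r2r3 = -9
r1r2r3 = -10


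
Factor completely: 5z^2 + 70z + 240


Roots satisfy r1 + r2 = -b/a = -14 and r1*r2 = c/a = 48.
So r1 = -8, r2 = -6.
5z^2 + 70z + 240 = 5(z - r1)(z - r2) = 5(z + 8)(z + 6)


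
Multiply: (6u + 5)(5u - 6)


Distribute each term of the first polynomial:
  (6u)(5u - 6) = 30u^2 - 36u
  (5)(5u - 6) = 25u - 30
Sum: 30u^2 - 11u - 30


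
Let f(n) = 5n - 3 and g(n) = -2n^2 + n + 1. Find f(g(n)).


Substitute g(n) into f:
f(g(n)) = 5*(-2n^2 + n + 1) + (-3)
Expand and combine: -10n^2 + 5n + 2


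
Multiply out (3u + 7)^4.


Expand (3u + 7)^4 by repeated multiplication:
  (3u + 7)^2 = 9u^2 + 42u + 49
  (3u + 7)^3 = 27u^3 + 189u^2 + 441u + 343
= 81u^4 + 756u^3 + 2646u^2 + 4116u + 2401


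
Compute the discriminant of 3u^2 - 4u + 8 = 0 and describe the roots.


D = b^2 - 4ac = (-4)^2 - 4(3)(8) = 16 - 96 = -80
Since D < 0: two complex conjugate roots (no real roots)


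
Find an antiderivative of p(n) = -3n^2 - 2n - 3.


Reverse power rule on each term:
  ∫ -3n^2 dn = -n^3
  ∫ -2n dn = -n^2
  ∫ -3 dn = -3n
F(n) = -n^3 - n^2 - 3n + C


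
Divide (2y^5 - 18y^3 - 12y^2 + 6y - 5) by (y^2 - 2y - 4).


(2y^5 - 18y^3 - 12y^2 + 6y - 5) / (y^2 - 2y - 4)
Step 1: 2y^3 * (y^2 - 2y - 4) = 2y^5 - 4y^4 - 8y^3; subtract.
Step 2: 4y^2 * (y^2 - 2y - 4) = 4y^4 - 8y^3 - 16y^2; subtract.
Step 3: -2y * (y^2 - 2y - 4) = -2y^3 + 4y^2 + 8y; subtract.
Step 4: 0 * (y^2 - 2y - 4) = 0; subtract.
Quotient: 2y^3 + 4y^2 - 2y, Remainder: -2y - 5


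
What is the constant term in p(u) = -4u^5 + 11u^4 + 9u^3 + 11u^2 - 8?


Read off the constant term: -8


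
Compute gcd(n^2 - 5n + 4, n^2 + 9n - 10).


Factor each:
  n^2 - 5n + 4 = (n - 1)(n - 4)
  n^2 + 9n - 10 = (n - 1)(n + 10)
Common monic factor: n - 1


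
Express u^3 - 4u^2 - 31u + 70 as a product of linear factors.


Try integer roots (divisors of 70). u=-5: p(-5)=0.
Divide out (u + 5): quotient is u^2 - 9u + 14.
Factor the quadratic: (u - 7)(u - 2)
Result: (u + 5)(u - 7)(u - 2)


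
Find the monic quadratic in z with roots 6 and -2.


p(z) = (z - 6)(z + 2)
Expand: z^2 - 4z - 12


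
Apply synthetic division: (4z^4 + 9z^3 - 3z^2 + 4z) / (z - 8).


Synthetic division with c = 8. Coefficients: 4, 9, -3, 4, 0
Bring down 4.
  4 * 8 = 32; 32 + 9 = 41
  41 * 8 = 328; 328 - 3 = 325
  325 * 8 = 2600; 2600 + 4 = 2604
  2604 * 8 = 20832; 20832 + 0 = 20832
Quotient: 4z^3 + 41z^2 + 325z + 2604, Remainder: 20832


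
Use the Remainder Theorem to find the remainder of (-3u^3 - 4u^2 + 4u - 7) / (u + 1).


By the Remainder Theorem, the remainder equals p(-1):
  -3*(-1)^3 = 3
  -4*(-1)^2 = -4
  4*(-1)^1 = -4
  constant: -7
Sum: 3 - 4 - 4 - 7 = -12


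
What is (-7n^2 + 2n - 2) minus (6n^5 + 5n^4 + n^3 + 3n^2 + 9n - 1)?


Distribute the minus sign:
  (-7n^2 + 2n - 2)
- (6n^5 + 5n^4 + n^3 + 3n^2 + 9n - 1)
Negate second polynomial: -6n^5 - 5n^4 - n^3 - 3n^2 - 9n + 1
Add: -6n^5 - 5n^4 - n^3 - 10n^2 - 7n - 1


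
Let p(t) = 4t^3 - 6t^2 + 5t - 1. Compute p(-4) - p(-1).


p(-4) = -373
p(-1) = -16
p(-4) - p(-1) = -373 + 16 = -357


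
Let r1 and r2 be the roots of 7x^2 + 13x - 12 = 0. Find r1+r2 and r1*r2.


For ax^2+bx+c=0: sum = -b/a, product = c/a.
a=7, b=13, c=-12
Sum = -(13)/7 = -13/7
Product = (-12)/7 = -12/7


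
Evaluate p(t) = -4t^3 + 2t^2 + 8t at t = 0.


Using direct substitution:
  -4 * (0)^3 = 0
  2 * (0)^2 = 0
  8 * (0)^1 = 0
  constant: 0
Sum = 0 + 0 + 0 + 0 = 0


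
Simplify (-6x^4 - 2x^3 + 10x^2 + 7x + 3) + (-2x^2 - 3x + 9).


Align terms by degree and add:
  -6x^4 - 2x^3 + 10x^2 + 7x + 3
  -2x^2 - 3x + 9
= -6x^4 - 2x^3 + 8x^2 + 4x + 12


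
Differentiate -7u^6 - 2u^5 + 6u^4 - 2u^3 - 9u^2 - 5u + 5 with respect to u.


Apply the power rule term by term:
  d/du(-7u^6) = -42u^5
  d/du(-2u^5) = -10u^4
  d/du(6u^4) = 24u^3
  d/du(-2u^3) = -6u^2
  d/du(-9u^2) = -18u
  d/du(-5u) = -5
  d/du(5) = 0
p'(u) = -42u^5 - 10u^4 + 24u^3 - 6u^2 - 18u - 5


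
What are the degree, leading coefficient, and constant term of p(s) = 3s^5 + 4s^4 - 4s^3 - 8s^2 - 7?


Highest power of s is 5, with coefficient 3. Constant term is -7.
Degree = 5, leading coefficient = 3, constant term = -7


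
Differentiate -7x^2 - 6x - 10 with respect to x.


Apply the power rule term by term:
  d/dx(-7x^2) = -14x
  d/dx(-6x) = -6
  d/dx(-10) = 0
p'(x) = -14x - 6


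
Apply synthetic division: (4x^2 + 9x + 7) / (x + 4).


Synthetic division with c = -4. Coefficients: 4, 9, 7
Bring down 4.
  4 * -4 = -16; -16 + 9 = -7
  -7 * -4 = 28; 28 + 7 = 35
Quotient: 4x - 7, Remainder: 35


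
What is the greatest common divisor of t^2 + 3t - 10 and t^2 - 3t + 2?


Factor each:
  t^2 + 3t - 10 = (t - 2)(t + 5)
  t^2 - 3t + 2 = (t - 2)(t - 1)
Common monic factor: t - 2


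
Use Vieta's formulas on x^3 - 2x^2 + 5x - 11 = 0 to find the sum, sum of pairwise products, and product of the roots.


Monic cubic x^3+bx^2+cx+d=0: sum=-b, pairwise sum=c, product=-d.
b=-2, c=5, d=-11
r1+r2+r3 = 2
r1r2+r1r3+r2r3 = 5
r1r2r3 = 11


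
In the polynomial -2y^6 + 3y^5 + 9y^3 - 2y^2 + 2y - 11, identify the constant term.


Read off the constant term: -11


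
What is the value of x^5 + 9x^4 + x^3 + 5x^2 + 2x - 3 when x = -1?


Using direct substitution:
  1 * (-1)^5 = -1
  9 * (-1)^4 = 9
  1 * (-1)^3 = -1
  5 * (-1)^2 = 5
  2 * (-1)^1 = -2
  constant: -3
Sum = -1 + 9 - 1 + 5 - 2 - 3 = 7


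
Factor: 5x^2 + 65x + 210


Roots satisfy r1 + r2 = -b/a = -13 and r1*r2 = c/a = 42.
So r1 = -7, r2 = -6.
5x^2 + 65x + 210 = 5(x - r1)(x - r2) = 5(x + 7)(x + 6)


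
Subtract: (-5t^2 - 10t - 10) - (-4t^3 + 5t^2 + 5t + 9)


Distribute the minus sign:
  (-5t^2 - 10t - 10)
- (-4t^3 + 5t^2 + 5t + 9)
Negate second polynomial: 4t^3 - 5t^2 - 5t - 9
Add: 4t^3 - 10t^2 - 15t - 19


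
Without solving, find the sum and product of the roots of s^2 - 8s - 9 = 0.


For as^2+bs+c=0: sum = -b/a, product = c/a.
a=1, b=-8, c=-9
Sum = -(-8)/1 = 8
Product = (-9)/1 = -9


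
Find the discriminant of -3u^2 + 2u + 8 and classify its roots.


D = b^2 - 4ac = (2)^2 - 4(-3)(8) = 4 + 96 = 100
Since D > 0: two distinct rational roots


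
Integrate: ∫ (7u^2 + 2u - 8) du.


Reverse power rule on each term:
  ∫ 7u^2 du = (7/3)u^3
  ∫ 2u du = u^2
  ∫ -8 du = -8u
F(u) = (7/3)u^3 + u^2 - 8u + C


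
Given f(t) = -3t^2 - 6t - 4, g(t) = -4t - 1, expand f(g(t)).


Substitute g(t) into f:
f(g(t)) = -3*(-4t - 1)^2 + (-6)*(-4t - 1) + (-4)
(-4t - 1)^2 = 16t^2 + 8t + 1
Expand and combine: -48t^2 - 1


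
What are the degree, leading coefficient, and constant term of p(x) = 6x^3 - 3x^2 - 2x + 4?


Highest power of x is 3, with coefficient 6. Constant term is 4.
Degree = 3, leading coefficient = 6, constant term = 4


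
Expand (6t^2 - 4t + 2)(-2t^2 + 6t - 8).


Distribute each term of the first polynomial:
  (6t^2)(-2t^2 + 6t - 8) = -12t^4 + 36t^3 - 48t^2
  (-4t)(-2t^2 + 6t - 8) = 8t^3 - 24t^2 + 32t
  (2)(-2t^2 + 6t - 8) = -4t^2 + 12t - 16
Sum: -12t^4 + 44t^3 - 76t^2 + 44t - 16


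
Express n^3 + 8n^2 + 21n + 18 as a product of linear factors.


Try integer roots (divisors of 18). n=-2: p(-2)=0.
Divide out (n + 2): quotient is n^2 + 6n + 9.
Factor the quadratic: (n + 3)(n + 3)
Result: (n + 2)(n + 3)(n + 3)


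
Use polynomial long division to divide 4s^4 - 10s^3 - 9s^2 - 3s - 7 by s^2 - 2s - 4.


(4s^4 - 10s^3 - 9s^2 - 3s - 7) / (s^2 - 2s - 4)
Step 1: 4s^2 * (s^2 - 2s - 4) = 4s^4 - 8s^3 - 16s^2; subtract.
Step 2: -2s * (s^2 - 2s - 4) = -2s^3 + 4s^2 + 8s; subtract.
Step 3: 3 * (s^2 - 2s - 4) = 3s^2 - 6s - 12; subtract.
Quotient: 4s^2 - 2s + 3, Remainder: -5s + 5


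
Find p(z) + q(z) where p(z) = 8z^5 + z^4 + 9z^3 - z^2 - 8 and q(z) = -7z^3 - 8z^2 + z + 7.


Align terms by degree and add:
  8z^5 + z^4 + 9z^3 - z^2 - 8
  -7z^3 - 8z^2 + z + 7
= 8z^5 + z^4 + 2z^3 - 9z^2 + z - 1


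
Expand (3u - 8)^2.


Expand (3u - 8)^2 by repeated multiplication:
= 9u^2 - 48u + 64


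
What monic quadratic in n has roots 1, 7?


p(n) = (n - 1)(n - 7)
Expand: n^2 - 8n + 7


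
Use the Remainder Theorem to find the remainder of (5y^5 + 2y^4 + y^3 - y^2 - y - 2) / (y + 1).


By the Remainder Theorem, the remainder equals p(-1):
  5*(-1)^5 = -5
  2*(-1)^4 = 2
  1*(-1)^3 = -1
  -1*(-1)^2 = -1
  -1*(-1)^1 = 1
  constant: -2
Sum: -5 + 2 - 1 - 1 + 1 - 2 = -6


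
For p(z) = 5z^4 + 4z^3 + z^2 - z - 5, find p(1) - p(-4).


p(1) = 4
p(-4) = 1039
p(1) - p(-4) = 4 - 1039 = -1035


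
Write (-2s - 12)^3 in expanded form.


Expand (-2s - 12)^3 by repeated multiplication:
  (-2s - 12)^2 = 4s^2 + 48s + 144
= -8s^3 - 144s^2 - 864s - 1728


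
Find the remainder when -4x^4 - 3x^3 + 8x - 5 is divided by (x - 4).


By the Remainder Theorem, the remainder equals p(4):
  -4*(4)^4 = -1024
  -3*(4)^3 = -192
  0*(4)^2 = 0
  8*(4)^1 = 32
  constant: -5
Sum: -1024 - 192 + 0 + 32 - 5 = -1189


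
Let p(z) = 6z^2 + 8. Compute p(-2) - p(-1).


p(-2) = 32
p(-1) = 14
p(-2) - p(-1) = 32 - 14 = 18


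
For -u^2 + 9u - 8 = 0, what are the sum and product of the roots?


For au^2+bu+c=0: sum = -b/a, product = c/a.
a=-1, b=9, c=-8
Sum = -(9)/-1 = 9
Product = (-8)/-1 = 8


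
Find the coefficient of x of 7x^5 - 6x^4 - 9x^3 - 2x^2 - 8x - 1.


Read off the coefficient of x: -8


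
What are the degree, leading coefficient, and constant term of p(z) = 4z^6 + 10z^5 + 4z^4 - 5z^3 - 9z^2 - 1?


Highest power of z is 6, with coefficient 4. Constant term is -1.
Degree = 6, leading coefficient = 4, constant term = -1


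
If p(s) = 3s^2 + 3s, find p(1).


Using direct substitution:
  3 * (1)^2 = 3
  3 * (1)^1 = 3
  constant: 0
Sum = 3 + 3 + 0 = 6


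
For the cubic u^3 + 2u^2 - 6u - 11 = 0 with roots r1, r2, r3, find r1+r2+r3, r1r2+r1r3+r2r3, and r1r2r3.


Monic cubic u^3+bu^2+cu+d=0: sum=-b, pairwise sum=c, product=-d.
b=2, c=-6, d=-11
r1+r2+r3 = -2
r1r2+r1r3+r2r3 = -6
r1r2r3 = 11


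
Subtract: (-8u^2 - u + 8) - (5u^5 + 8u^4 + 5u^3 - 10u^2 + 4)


Distribute the minus sign:
  (-8u^2 - u + 8)
- (5u^5 + 8u^4 + 5u^3 - 10u^2 + 4)
Negate second polynomial: -5u^5 - 8u^4 - 5u^3 + 10u^2 - 4
Add: -5u^5 - 8u^4 - 5u^3 + 2u^2 - u + 4


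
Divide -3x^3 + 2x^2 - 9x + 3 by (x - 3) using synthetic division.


Synthetic division with c = 3. Coefficients: -3, 2, -9, 3
Bring down -3.
  -3 * 3 = -9; -9 + 2 = -7
  -7 * 3 = -21; -21 - 9 = -30
  -30 * 3 = -90; -90 + 3 = -87
Quotient: -3x^2 - 7x - 30, Remainder: -87


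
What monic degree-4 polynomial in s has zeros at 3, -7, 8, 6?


p(s) = (s - 3)(s + 7)(s - 8)(s - 6)
Expand: s^4 - 10s^3 - 29s^2 + 486s - 1008


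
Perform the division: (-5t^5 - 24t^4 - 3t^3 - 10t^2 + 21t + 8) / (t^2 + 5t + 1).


(-5t^5 - 24t^4 - 3t^3 - 10t^2 + 21t + 8) / (t^2 + 5t + 1)
Step 1: -5t^3 * (t^2 + 5t + 1) = -5t^5 - 25t^4 - 5t^3; subtract.
Step 2: t^2 * (t^2 + 5t + 1) = t^4 + 5t^3 + t^2; subtract.
Step 3: -3t * (t^2 + 5t + 1) = -3t^3 - 15t^2 - 3t; subtract.
Step 4: 4 * (t^2 + 5t + 1) = 4t^2 + 20t + 4; subtract.
Quotient: -5t^3 + t^2 - 3t + 4, Remainder: 4t + 4


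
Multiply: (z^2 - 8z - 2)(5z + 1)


Distribute each term of the first polynomial:
  (z^2)(5z + 1) = 5z^3 + z^2
  (-8z)(5z + 1) = -40z^2 - 8z
  (-2)(5z + 1) = -10z - 2
Sum: 5z^3 - 39z^2 - 18z - 2


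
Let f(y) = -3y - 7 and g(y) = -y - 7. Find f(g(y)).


Substitute g(y) into f:
f(g(y)) = -3*(-y - 7) + (-7)
Expand and combine: 3y + 14


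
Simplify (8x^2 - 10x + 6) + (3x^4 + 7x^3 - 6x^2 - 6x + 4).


Align terms by degree and add:
  8x^2 - 10x + 6
+ 3x^4 + 7x^3 - 6x^2 - 6x + 4
= 3x^4 + 7x^3 + 2x^2 - 16x + 10


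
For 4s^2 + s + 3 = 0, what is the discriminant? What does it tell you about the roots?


D = b^2 - 4ac = (1)^2 - 4(4)(3) = 1 - 48 = -47
Since D < 0: two complex conjugate roots (no real roots)


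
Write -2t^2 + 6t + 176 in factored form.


Roots satisfy r1 + r2 = -b/a = 3 and r1*r2 = c/a = -88.
So r1 = -8, r2 = 11.
-2t^2 + 6t + 176 = -2(t - r1)(t - r2) = -2(t + 8)(t - 11)


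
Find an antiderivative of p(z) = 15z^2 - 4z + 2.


Reverse power rule on each term:
  ∫ 15z^2 dz = 5z^3
  ∫ -4z dz = -2z^2
  ∫ 2 dz = 2z
F(z) = 5z^3 - 2z^2 + 2z + C


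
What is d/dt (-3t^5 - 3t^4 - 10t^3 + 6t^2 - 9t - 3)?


Apply the power rule term by term:
  d/dt(-3t^5) = -15t^4
  d/dt(-3t^4) = -12t^3
  d/dt(-10t^3) = -30t^2
  d/dt(6t^2) = 12t
  d/dt(-9t) = -9
  d/dt(-3) = 0
p'(t) = -15t^4 - 12t^3 - 30t^2 + 12t - 9


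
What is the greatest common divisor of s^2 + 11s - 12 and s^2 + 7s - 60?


Factor each:
  s^2 + 11s - 12 = (s + 12)(s - 1)
  s^2 + 7s - 60 = (s + 12)(s - 5)
Common monic factor: s + 12


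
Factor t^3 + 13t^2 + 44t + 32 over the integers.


Try integer roots (divisors of 32). t=-4: p(-4)=0.
Divide out (t + 4): quotient is t^2 + 9t + 8.
Factor the quadratic: (t + 8)(t + 1)
Result: (t + 4)(t + 8)(t + 1)


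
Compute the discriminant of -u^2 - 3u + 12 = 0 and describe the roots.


D = b^2 - 4ac = (-3)^2 - 4(-1)(12) = 9 + 48 = 57
Since D > 0: two distinct irrational roots


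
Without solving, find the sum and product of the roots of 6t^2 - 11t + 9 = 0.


For at^2+bt+c=0: sum = -b/a, product = c/a.
a=6, b=-11, c=9
Sum = -(-11)/6 = 11/6
Product = (9)/6 = 3/2


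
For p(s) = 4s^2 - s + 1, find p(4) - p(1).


p(4) = 61
p(1) = 4
p(4) - p(1) = 61 - 4 = 57


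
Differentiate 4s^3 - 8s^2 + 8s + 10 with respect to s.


Apply the power rule term by term:
  d/ds(4s^3) = 12s^2
  d/ds(-8s^2) = -16s
  d/ds(8s) = 8
  d/ds(10) = 0
p'(s) = 12s^2 - 16s + 8


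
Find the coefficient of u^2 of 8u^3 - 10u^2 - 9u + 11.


Read off the coefficient of u^2: -10


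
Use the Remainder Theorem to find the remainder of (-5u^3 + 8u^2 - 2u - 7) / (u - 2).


By the Remainder Theorem, the remainder equals p(2):
  -5*(2)^3 = -40
  8*(2)^2 = 32
  -2*(2)^1 = -4
  constant: -7
Sum: -40 + 32 - 4 - 7 = -19


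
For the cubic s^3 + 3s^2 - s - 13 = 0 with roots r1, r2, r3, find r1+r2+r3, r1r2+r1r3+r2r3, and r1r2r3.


Monic cubic s^3+bs^2+cs+d=0: sum=-b, pairwise sum=c, product=-d.
b=3, c=-1, d=-13
r1+r2+r3 = -3
r1r2+r1r3+r2r3 = -1
r1r2r3 = 13


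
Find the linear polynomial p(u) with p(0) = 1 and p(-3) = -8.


p(u) = mu + b. Using p(0)=1, p(-3)=-8:
m = (1 + 8)/(0 + 3) = 9/3 = 3
b = 1 - m*(0) = 1 = 1
p(u) = 3u + 1


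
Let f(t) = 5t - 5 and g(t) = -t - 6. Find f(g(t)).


Substitute g(t) into f:
f(g(t)) = 5*(-t - 6) + (-5)
Expand and combine: -5t - 35


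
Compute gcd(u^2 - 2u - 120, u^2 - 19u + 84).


Factor each:
  u^2 - 2u - 120 = (u - 12)(u + 10)
  u^2 - 19u + 84 = (u - 12)(u - 7)
Common monic factor: u - 12


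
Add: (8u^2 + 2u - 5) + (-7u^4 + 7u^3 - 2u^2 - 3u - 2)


Align terms by degree and add:
  8u^2 + 2u - 5
  -7u^4 + 7u^3 - 2u^2 - 3u - 2
= -7u^4 + 7u^3 + 6u^2 - u - 7


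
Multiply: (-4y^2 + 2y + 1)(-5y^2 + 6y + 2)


Distribute each term of the first polynomial:
  (-4y^2)(-5y^2 + 6y + 2) = 20y^4 - 24y^3 - 8y^2
  (2y)(-5y^2 + 6y + 2) = -10y^3 + 12y^2 + 4y
  (1)(-5y^2 + 6y + 2) = -5y^2 + 6y + 2
Sum: 20y^4 - 34y^3 - y^2 + 10y + 2


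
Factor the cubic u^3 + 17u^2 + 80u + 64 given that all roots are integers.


Try integer roots (divisors of 64). u=-8: p(-8)=0.
Divide out (u + 8): quotient is u^2 + 9u + 8.
Factor the quadratic: (u + 8)(u + 1)
Result: (u + 8)(u + 8)(u + 1)


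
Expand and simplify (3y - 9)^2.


Expand (3y - 9)^2 by repeated multiplication:
= 9y^2 - 54y + 81


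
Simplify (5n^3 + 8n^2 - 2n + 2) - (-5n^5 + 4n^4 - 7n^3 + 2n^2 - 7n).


Distribute the minus sign:
  (5n^3 + 8n^2 - 2n + 2)
- (-5n^5 + 4n^4 - 7n^3 + 2n^2 - 7n)
Negate second polynomial: 5n^5 - 4n^4 + 7n^3 - 2n^2 + 7n
Add: 5n^5 - 4n^4 + 12n^3 + 6n^2 + 5n + 2


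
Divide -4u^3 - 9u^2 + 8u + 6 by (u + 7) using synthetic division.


Synthetic division with c = -7. Coefficients: -4, -9, 8, 6
Bring down -4.
  -4 * -7 = 28; 28 - 9 = 19
  19 * -7 = -133; -133 + 8 = -125
  -125 * -7 = 875; 875 + 6 = 881
Quotient: -4u^2 + 19u - 125, Remainder: 881


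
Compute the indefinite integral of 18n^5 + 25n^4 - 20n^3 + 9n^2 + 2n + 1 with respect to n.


Reverse power rule on each term:
  ∫ 18n^5 dn = 3n^6
  ∫ 25n^4 dn = 5n^5
  ∫ -20n^3 dn = -5n^4
  ∫ 9n^2 dn = 3n^3
  ∫ 2n dn = n^2
  ∫ 1 dn = n
F(n) = 3n^6 + 5n^5 - 5n^4 + 3n^3 + n^2 + n + C


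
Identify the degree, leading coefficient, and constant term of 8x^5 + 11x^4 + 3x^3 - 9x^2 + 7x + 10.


Highest power of x is 5, with coefficient 8. Constant term is 10.
Degree = 5, leading coefficient = 8, constant term = 10


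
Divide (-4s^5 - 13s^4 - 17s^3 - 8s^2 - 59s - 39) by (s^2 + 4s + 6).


(-4s^5 - 13s^4 - 17s^3 - 8s^2 - 59s - 39) / (s^2 + 4s + 6)
Step 1: -4s^3 * (s^2 + 4s + 6) = -4s^5 - 16s^4 - 24s^3; subtract.
Step 2: 3s^2 * (s^2 + 4s + 6) = 3s^4 + 12s^3 + 18s^2; subtract.
Step 3: -5s * (s^2 + 4s + 6) = -5s^3 - 20s^2 - 30s; subtract.
Step 4: -6 * (s^2 + 4s + 6) = -6s^2 - 24s - 36; subtract.
Quotient: -4s^3 + 3s^2 - 5s - 6, Remainder: -5s - 3


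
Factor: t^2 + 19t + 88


Roots satisfy r1 + r2 = -b/a = -19 and r1*r2 = c/a = 88.
So r1 = -8, r2 = -11.
t^2 + 19t + 88 = (t - r1)(t - r2) = (t + 8)(t + 11)


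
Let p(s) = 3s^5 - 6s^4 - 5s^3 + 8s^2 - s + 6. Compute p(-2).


Using direct substitution:
  3 * (-2)^5 = -96
  -6 * (-2)^4 = -96
  -5 * (-2)^3 = 40
  8 * (-2)^2 = 32
  -1 * (-2)^1 = 2
  constant: 6
Sum = -96 - 96 + 40 + 32 + 2 + 6 = -112


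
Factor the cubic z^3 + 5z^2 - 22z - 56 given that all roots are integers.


Try integer roots (divisors of -56). z=4: p(4)=0.
Divide out (z - 4): quotient is z^2 + 9z + 14.
Factor the quadratic: (z + 7)(z + 2)
Result: (z - 4)(z + 7)(z + 2)


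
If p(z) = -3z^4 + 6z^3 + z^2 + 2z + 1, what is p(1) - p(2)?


p(1) = 7
p(2) = 9
p(1) - p(2) = 7 - 9 = -2


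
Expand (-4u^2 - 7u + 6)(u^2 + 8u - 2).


Distribute each term of the first polynomial:
  (-4u^2)(u^2 + 8u - 2) = -4u^4 - 32u^3 + 8u^2
  (-7u)(u^2 + 8u - 2) = -7u^3 - 56u^2 + 14u
  (6)(u^2 + 8u - 2) = 6u^2 + 48u - 12
Sum: -4u^4 - 39u^3 - 42u^2 + 62u - 12


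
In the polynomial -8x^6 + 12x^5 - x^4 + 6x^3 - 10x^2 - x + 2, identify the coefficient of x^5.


Read off the coefficient of x^5: 12


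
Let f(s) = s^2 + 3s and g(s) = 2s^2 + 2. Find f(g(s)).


Substitute g(s) into f:
f(g(s)) = 1*(2s^2 + 2)^2 + 3*(2s^2 + 2)
(2s^2 + 2)^2 = 4s^4 + 8s^2 + 4
Expand and combine: 4s^4 + 14s^2 + 10


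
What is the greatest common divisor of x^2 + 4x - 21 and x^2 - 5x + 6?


Factor each:
  x^2 + 4x - 21 = (x - 3)(x + 7)
  x^2 - 5x + 6 = (x - 3)(x - 2)
Common monic factor: x - 3


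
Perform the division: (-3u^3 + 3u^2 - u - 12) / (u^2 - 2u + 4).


(-3u^3 + 3u^2 - u - 12) / (u^2 - 2u + 4)
Step 1: -3u * (u^2 - 2u + 4) = -3u^3 + 6u^2 - 12u; subtract.
Step 2: -3 * (u^2 - 2u + 4) = -3u^2 + 6u - 12; subtract.
Quotient: -3u - 3, Remainder: 5u


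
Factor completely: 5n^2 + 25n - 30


Roots satisfy r1 + r2 = -b/a = -5 and r1*r2 = c/a = -6.
So r1 = 1, r2 = -6.
5n^2 + 25n - 30 = 5(n - r1)(n - r2) = 5(n - 1)(n + 6)


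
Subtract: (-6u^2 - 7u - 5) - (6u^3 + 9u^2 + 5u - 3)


Distribute the minus sign:
  (-6u^2 - 7u - 5)
- (6u^3 + 9u^2 + 5u - 3)
Negate second polynomial: -6u^3 - 9u^2 - 5u + 3
Add: -6u^3 - 15u^2 - 12u - 2


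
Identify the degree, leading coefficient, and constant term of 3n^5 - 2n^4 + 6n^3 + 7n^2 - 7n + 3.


Highest power of n is 5, with coefficient 3. Constant term is 3.
Degree = 5, leading coefficient = 3, constant term = 3


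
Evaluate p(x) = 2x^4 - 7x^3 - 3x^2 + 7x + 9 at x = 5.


Using direct substitution:
  2 * (5)^4 = 1250
  -7 * (5)^3 = -875
  -3 * (5)^2 = -75
  7 * (5)^1 = 35
  constant: 9
Sum = 1250 - 875 - 75 + 35 + 9 = 344


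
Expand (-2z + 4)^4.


Expand (-2z + 4)^4 by repeated multiplication:
  (-2z + 4)^2 = 4z^2 - 16z + 16
  (-2z + 4)^3 = -8z^3 + 48z^2 - 96z + 64
= 16z^4 - 128z^3 + 384z^2 - 512z + 256


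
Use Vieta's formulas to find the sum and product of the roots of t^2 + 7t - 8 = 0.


For at^2+bt+c=0: sum = -b/a, product = c/a.
a=1, b=7, c=-8
Sum = -(7)/1 = -7
Product = (-8)/1 = -8


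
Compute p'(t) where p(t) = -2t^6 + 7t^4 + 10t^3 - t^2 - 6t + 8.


Apply the power rule term by term:
  d/dt(-2t^6) = -12t^5
  d/dt(7t^4) = 28t^3
  d/dt(10t^3) = 30t^2
  d/dt(-t^2) = -2t
  d/dt(-6t) = -6
  d/dt(8) = 0
p'(t) = -12t^5 + 28t^3 + 30t^2 - 2t - 6


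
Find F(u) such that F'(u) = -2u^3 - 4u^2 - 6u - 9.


Reverse power rule on each term:
  ∫ -2u^3 du = -(1/2)u^4
  ∫ -4u^2 du = -(4/3)u^3
  ∫ -6u du = -3u^2
  ∫ -9 du = -9u
F(u) = -(1/2)u^4 - (4/3)u^3 - 3u^2 - 9u + C


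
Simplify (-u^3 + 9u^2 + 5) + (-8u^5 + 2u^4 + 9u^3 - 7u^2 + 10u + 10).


Align terms by degree and add:
  -u^3 + 9u^2 + 5
  -8u^5 + 2u^4 + 9u^3 - 7u^2 + 10u + 10
= -8u^5 + 2u^4 + 8u^3 + 2u^2 + 10u + 15


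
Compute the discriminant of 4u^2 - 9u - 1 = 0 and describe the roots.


D = b^2 - 4ac = (-9)^2 - 4(4)(-1) = 81 + 16 = 97
Since D > 0: two distinct irrational roots


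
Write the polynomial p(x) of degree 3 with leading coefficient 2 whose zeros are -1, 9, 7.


p(x) = 2(x + 1)(x - 9)(x - 7)
Expand: 2x^3 - 30x^2 + 94x + 126


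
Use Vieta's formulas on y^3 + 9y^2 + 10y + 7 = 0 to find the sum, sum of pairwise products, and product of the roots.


Monic cubic y^3+by^2+cy+d=0: sum=-b, pairwise sum=c, product=-d.
b=9, c=10, d=7
r1+r2+r3 = -9
r1r2+r1r3+r2r3 = 10
r1r2r3 = -7


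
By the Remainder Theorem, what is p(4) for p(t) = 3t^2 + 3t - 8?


By the Remainder Theorem, the remainder equals p(4):
  3*(4)^2 = 48
  3*(4)^1 = 12
  constant: -8
Sum: 48 + 12 - 8 = 52


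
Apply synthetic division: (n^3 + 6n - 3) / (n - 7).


Synthetic division with c = 7. Coefficients: 1, 0, 6, -3
Bring down 1.
  1 * 7 = 7; 7 + 0 = 7
  7 * 7 = 49; 49 + 6 = 55
  55 * 7 = 385; 385 - 3 = 382
Quotient: n^2 + 7n + 55, Remainder: 382


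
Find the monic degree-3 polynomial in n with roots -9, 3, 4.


p(n) = (n + 9)(n - 3)(n - 4)
Expand: n^3 + 2n^2 - 51n + 108


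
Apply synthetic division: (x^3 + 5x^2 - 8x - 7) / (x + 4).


Synthetic division with c = -4. Coefficients: 1, 5, -8, -7
Bring down 1.
  1 * -4 = -4; -4 + 5 = 1
  1 * -4 = -4; -4 - 8 = -12
  -12 * -4 = 48; 48 - 7 = 41
Quotient: x^2 + x - 12, Remainder: 41


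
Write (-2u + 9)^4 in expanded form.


Expand (-2u + 9)^4 by repeated multiplication:
  (-2u + 9)^2 = 4u^2 - 36u + 81
  (-2u + 9)^3 = -8u^3 + 108u^2 - 486u + 729
= 16u^4 - 288u^3 + 1944u^2 - 5832u + 6561


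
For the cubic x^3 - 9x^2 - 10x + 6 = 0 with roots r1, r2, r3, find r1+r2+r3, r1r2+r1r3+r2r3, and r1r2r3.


Monic cubic x^3+bx^2+cx+d=0: sum=-b, pairwise sum=c, product=-d.
b=-9, c=-10, d=6
r1+r2+r3 = 9
r1r2+r1r3+r2r3 = -10
r1r2r3 = -6


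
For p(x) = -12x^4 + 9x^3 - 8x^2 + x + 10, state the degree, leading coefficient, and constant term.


Highest power of x is 4, with coefficient -12. Constant term is 10.
Degree = 4, leading coefficient = -12, constant term = 10


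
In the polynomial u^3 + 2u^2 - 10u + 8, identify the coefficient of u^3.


Read off the coefficient of u^3: 1


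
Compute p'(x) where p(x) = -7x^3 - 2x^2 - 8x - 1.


Apply the power rule term by term:
  d/dx(-7x^3) = -21x^2
  d/dx(-2x^2) = -4x
  d/dx(-8x) = -8
  d/dx(-1) = 0
p'(x) = -21x^2 - 4x - 8


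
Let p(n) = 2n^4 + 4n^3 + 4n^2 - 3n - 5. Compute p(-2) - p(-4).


p(-2) = 17
p(-4) = 327
p(-2) - p(-4) = 17 - 327 = -310


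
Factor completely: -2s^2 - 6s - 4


Roots satisfy r1 + r2 = -b/a = -3 and r1*r2 = c/a = 2.
So r1 = -1, r2 = -2.
-2s^2 - 6s - 4 = -2(s - r1)(s - r2) = -2(s + 1)(s + 2)


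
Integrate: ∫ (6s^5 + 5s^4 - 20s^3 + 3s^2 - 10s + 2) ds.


Reverse power rule on each term:
  ∫ 6s^5 ds = s^6
  ∫ 5s^4 ds = s^5
  ∫ -20s^3 ds = -5s^4
  ∫ 3s^2 ds = s^3
  ∫ -10s ds = -5s^2
  ∫ 2 ds = 2s
F(s) = s^6 + s^5 - 5s^4 + s^3 - 5s^2 + 2s + C


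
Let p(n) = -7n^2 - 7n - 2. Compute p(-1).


Using direct substitution:
  -7 * (-1)^2 = -7
  -7 * (-1)^1 = 7
  constant: -2
Sum = -7 + 7 - 2 = -2


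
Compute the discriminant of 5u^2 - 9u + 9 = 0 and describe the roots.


D = b^2 - 4ac = (-9)^2 - 4(5)(9) = 81 - 180 = -99
Since D < 0: two complex conjugate roots (no real roots)


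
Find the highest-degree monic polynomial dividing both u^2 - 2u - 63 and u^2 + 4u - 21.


Factor each:
  u^2 - 2u - 63 = (u + 7)(u - 9)
  u^2 + 4u - 21 = (u + 7)(u - 3)
Common monic factor: u + 7


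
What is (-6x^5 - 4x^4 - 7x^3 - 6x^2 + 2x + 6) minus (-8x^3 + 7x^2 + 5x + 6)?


Distribute the minus sign:
  (-6x^5 - 4x^4 - 7x^3 - 6x^2 + 2x + 6)
- (-8x^3 + 7x^2 + 5x + 6)
Negate second polynomial: 8x^3 - 7x^2 - 5x - 6
Add: -6x^5 - 4x^4 + x^3 - 13x^2 - 3x


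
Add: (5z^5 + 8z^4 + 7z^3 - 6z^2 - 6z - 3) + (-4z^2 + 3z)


Align terms by degree and add:
  5z^5 + 8z^4 + 7z^3 - 6z^2 - 6z - 3
  -4z^2 + 3z
= 5z^5 + 8z^4 + 7z^3 - 10z^2 - 3z - 3


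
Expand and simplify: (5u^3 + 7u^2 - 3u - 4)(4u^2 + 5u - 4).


Distribute each term of the first polynomial:
  (5u^3)(4u^2 + 5u - 4) = 20u^5 + 25u^4 - 20u^3
  (7u^2)(4u^2 + 5u - 4) = 28u^4 + 35u^3 - 28u^2
  (-3u)(4u^2 + 5u - 4) = -12u^3 - 15u^2 + 12u
  (-4)(4u^2 + 5u - 4) = -16u^2 - 20u + 16
Sum: 20u^5 + 53u^4 + 3u^3 - 59u^2 - 8u + 16


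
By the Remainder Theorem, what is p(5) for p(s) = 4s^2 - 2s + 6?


By the Remainder Theorem, the remainder equals p(5):
  4*(5)^2 = 100
  -2*(5)^1 = -10
  constant: 6
Sum: 100 - 10 + 6 = 96


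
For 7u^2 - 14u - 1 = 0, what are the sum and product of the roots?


For au^2+bu+c=0: sum = -b/a, product = c/a.
a=7, b=-14, c=-1
Sum = -(-14)/7 = 2
Product = (-1)/7 = -1/7


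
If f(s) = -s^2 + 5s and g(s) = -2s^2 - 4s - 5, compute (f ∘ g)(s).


Substitute g(s) into f:
f(g(s)) = -1*(-2s^2 - 4s - 5)^2 + 5*(-2s^2 - 4s - 5)
(-2s^2 - 4s - 5)^2 = 4s^4 + 16s^3 + 36s^2 + 40s + 25
Expand and combine: -4s^4 - 16s^3 - 46s^2 - 60s - 50


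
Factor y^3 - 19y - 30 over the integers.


Try integer roots (divisors of -30). y=5: p(5)=0.
Divide out (y - 5): quotient is y^2 + 5y + 6.
Factor the quadratic: (y + 2)(y + 3)
Result: (y - 5)(y + 2)(y + 3)


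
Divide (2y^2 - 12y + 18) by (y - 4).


(2y^2 - 12y + 18) / (y - 4)
Step 1: 2y * (y - 4) = 2y^2 - 8y; subtract.
Step 2: -4 * (y - 4) = -4y + 16; subtract.
Quotient: 2y - 4, Remainder: 2


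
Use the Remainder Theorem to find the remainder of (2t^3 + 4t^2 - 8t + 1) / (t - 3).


By the Remainder Theorem, the remainder equals p(3):
  2*(3)^3 = 54
  4*(3)^2 = 36
  -8*(3)^1 = -24
  constant: 1
Sum: 54 + 36 - 24 + 1 = 67


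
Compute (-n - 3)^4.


Expand (-n - 3)^4 by repeated multiplication:
  (-n - 3)^2 = n^2 + 6n + 9
  (-n - 3)^3 = -n^3 - 9n^2 - 27n - 27
= n^4 + 12n^3 + 54n^2 + 108n + 81


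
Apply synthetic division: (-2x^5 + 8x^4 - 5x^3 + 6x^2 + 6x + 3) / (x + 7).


Synthetic division with c = -7. Coefficients: -2, 8, -5, 6, 6, 3
Bring down -2.
  -2 * -7 = 14; 14 + 8 = 22
  22 * -7 = -154; -154 - 5 = -159
  -159 * -7 = 1113; 1113 + 6 = 1119
  1119 * -7 = -7833; -7833 + 6 = -7827
  -7827 * -7 = 54789; 54789 + 3 = 54792
Quotient: -2x^4 + 22x^3 - 159x^2 + 1119x - 7827, Remainder: 54792


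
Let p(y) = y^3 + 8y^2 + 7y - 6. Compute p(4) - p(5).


p(4) = 214
p(5) = 354
p(4) - p(5) = 214 - 354 = -140


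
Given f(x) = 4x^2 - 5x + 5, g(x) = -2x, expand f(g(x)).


Substitute g(x) into f:
f(g(x)) = 4*(-2x)^2 + (-5)*(-2x) + 5
(-2x)^2 = 4x^2
Expand and combine: 16x^2 + 10x + 5


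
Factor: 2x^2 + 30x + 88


Roots satisfy r1 + r2 = -b/a = -15 and r1*r2 = c/a = 44.
So r1 = -4, r2 = -11.
2x^2 + 30x + 88 = 2(x - r1)(x - r2) = 2(x + 4)(x + 11)


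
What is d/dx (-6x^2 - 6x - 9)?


Apply the power rule term by term:
  d/dx(-6x^2) = -12x
  d/dx(-6x) = -6
  d/dx(-9) = 0
p'(x) = -12x - 6


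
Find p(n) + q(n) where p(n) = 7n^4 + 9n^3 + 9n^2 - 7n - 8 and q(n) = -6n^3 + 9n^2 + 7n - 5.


Align terms by degree and add:
  7n^4 + 9n^3 + 9n^2 - 7n - 8
  -6n^3 + 9n^2 + 7n - 5
= 7n^4 + 3n^3 + 18n^2 - 13


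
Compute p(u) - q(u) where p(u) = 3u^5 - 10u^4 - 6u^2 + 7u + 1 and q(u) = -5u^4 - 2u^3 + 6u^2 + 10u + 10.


Distribute the minus sign:
  (3u^5 - 10u^4 - 6u^2 + 7u + 1)
- (-5u^4 - 2u^3 + 6u^2 + 10u + 10)
Negate second polynomial: 5u^4 + 2u^3 - 6u^2 - 10u - 10
Add: 3u^5 - 5u^4 + 2u^3 - 12u^2 - 3u - 9


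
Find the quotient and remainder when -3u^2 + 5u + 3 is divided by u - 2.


(-3u^2 + 5u + 3) / (u - 2)
Step 1: -3u * (u - 2) = -3u^2 + 6u; subtract.
Step 2: -1 * (u - 2) = -u + 2; subtract.
Quotient: -3u - 1, Remainder: 1


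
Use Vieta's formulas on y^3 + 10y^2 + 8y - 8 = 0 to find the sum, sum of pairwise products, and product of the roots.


Monic cubic y^3+by^2+cy+d=0: sum=-b, pairwise sum=c, product=-d.
b=10, c=8, d=-8
r1+r2+r3 = -10
r1r2+r1r3+r2r3 = 8
r1r2r3 = 8


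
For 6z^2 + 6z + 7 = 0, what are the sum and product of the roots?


For az^2+bz+c=0: sum = -b/a, product = c/a.
a=6, b=6, c=7
Sum = -(6)/6 = -1
Product = (7)/6 = 7/6


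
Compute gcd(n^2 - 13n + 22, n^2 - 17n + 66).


Factor each:
  n^2 - 13n + 22 = (n - 11)(n - 2)
  n^2 - 17n + 66 = (n - 11)(n - 6)
Common monic factor: n - 11


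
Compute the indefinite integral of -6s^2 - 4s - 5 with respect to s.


Reverse power rule on each term:
  ∫ -6s^2 ds = -2s^3
  ∫ -4s ds = -2s^2
  ∫ -5 ds = -5s
F(s) = -2s^3 - 2s^2 - 5s + C


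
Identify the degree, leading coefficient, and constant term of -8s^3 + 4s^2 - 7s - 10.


Highest power of s is 3, with coefficient -8. Constant term is -10.
Degree = 3, leading coefficient = -8, constant term = -10


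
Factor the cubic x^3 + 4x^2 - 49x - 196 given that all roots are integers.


Try integer roots (divisors of -196). x=-7: p(-7)=0.
Divide out (x + 7): quotient is x^2 - 3x - 28.
Factor the quadratic: (x - 7)(x + 4)
Result: (x + 7)(x - 7)(x + 4)


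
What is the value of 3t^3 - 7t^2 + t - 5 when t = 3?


Using direct substitution:
  3 * (3)^3 = 81
  -7 * (3)^2 = -63
  1 * (3)^1 = 3
  constant: -5
Sum = 81 - 63 + 3 - 5 = 16


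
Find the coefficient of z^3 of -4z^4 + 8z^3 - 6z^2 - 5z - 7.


Read off the coefficient of z^3: 8


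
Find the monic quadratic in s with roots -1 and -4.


p(s) = (s + 1)(s + 4)
Expand: s^2 + 5s + 4


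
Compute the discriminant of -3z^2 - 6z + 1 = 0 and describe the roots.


D = b^2 - 4ac = (-6)^2 - 4(-3)(1) = 36 + 12 = 48
Since D > 0: two distinct irrational roots


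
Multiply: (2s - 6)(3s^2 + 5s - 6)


Distribute each term of the first polynomial:
  (2s)(3s^2 + 5s - 6) = 6s^3 + 10s^2 - 12s
  (-6)(3s^2 + 5s - 6) = -18s^2 - 30s + 36
Sum: 6s^3 - 8s^2 - 42s + 36


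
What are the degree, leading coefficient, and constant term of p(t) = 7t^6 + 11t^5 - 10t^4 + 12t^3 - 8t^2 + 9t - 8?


Highest power of t is 6, with coefficient 7. Constant term is -8.
Degree = 6, leading coefficient = 7, constant term = -8


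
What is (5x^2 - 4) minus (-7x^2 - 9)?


Distribute the minus sign:
  (5x^2 - 4)
- (-7x^2 - 9)
Negate second polynomial: 7x^2 + 9
Add: 12x^2 + 5


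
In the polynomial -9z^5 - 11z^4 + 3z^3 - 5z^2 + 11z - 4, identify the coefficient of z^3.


Read off the coefficient of z^3: 3


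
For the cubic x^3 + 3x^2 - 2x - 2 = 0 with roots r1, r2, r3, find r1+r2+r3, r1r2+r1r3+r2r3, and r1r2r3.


Monic cubic x^3+bx^2+cx+d=0: sum=-b, pairwise sum=c, product=-d.
b=3, c=-2, d=-2
r1+r2+r3 = -3
r1r2+r1r3+r2r3 = -2
r1r2r3 = 2


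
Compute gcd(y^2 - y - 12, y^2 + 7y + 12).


Factor each:
  y^2 - y - 12 = (y + 3)(y - 4)
  y^2 + 7y + 12 = (y + 3)(y + 4)
Common monic factor: y + 3


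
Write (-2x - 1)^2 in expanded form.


Expand (-2x - 1)^2 by repeated multiplication:
= 4x^2 + 4x + 1


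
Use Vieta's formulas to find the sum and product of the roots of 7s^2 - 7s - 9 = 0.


For as^2+bs+c=0: sum = -b/a, product = c/a.
a=7, b=-7, c=-9
Sum = -(-7)/7 = 1
Product = (-9)/7 = -9/7


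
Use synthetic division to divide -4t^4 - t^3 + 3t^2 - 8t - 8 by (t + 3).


Synthetic division with c = -3. Coefficients: -4, -1, 3, -8, -8
Bring down -4.
  -4 * -3 = 12; 12 - 1 = 11
  11 * -3 = -33; -33 + 3 = -30
  -30 * -3 = 90; 90 - 8 = 82
  82 * -3 = -246; -246 - 8 = -254
Quotient: -4t^3 + 11t^2 - 30t + 82, Remainder: -254


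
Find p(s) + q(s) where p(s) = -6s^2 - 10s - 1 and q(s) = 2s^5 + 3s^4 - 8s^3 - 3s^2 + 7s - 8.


Align terms by degree and add:
  -6s^2 - 10s - 1
+ 2s^5 + 3s^4 - 8s^3 - 3s^2 + 7s - 8
= 2s^5 + 3s^4 - 8s^3 - 9s^2 - 3s - 9


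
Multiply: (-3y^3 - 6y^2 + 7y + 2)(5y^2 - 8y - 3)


Distribute each term of the first polynomial:
  (-3y^3)(5y^2 - 8y - 3) = -15y^5 + 24y^4 + 9y^3
  (-6y^2)(5y^2 - 8y - 3) = -30y^4 + 48y^3 + 18y^2
  (7y)(5y^2 - 8y - 3) = 35y^3 - 56y^2 - 21y
  (2)(5y^2 - 8y - 3) = 10y^2 - 16y - 6
Sum: -15y^5 - 6y^4 + 92y^3 - 28y^2 - 37y - 6


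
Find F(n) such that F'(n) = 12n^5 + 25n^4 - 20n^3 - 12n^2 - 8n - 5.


Reverse power rule on each term:
  ∫ 12n^5 dn = 2n^6
  ∫ 25n^4 dn = 5n^5
  ∫ -20n^3 dn = -5n^4
  ∫ -12n^2 dn = -4n^3
  ∫ -8n dn = -4n^2
  ∫ -5 dn = -5n
F(n) = 2n^6 + 5n^5 - 5n^4 - 4n^3 - 4n^2 - 5n + C


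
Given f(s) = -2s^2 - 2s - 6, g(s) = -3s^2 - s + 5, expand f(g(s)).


Substitute g(s) into f:
f(g(s)) = -2*(-3s^2 - s + 5)^2 + (-2)*(-3s^2 - s + 5) + (-6)
(-3s^2 - s + 5)^2 = 9s^4 + 6s^3 - 29s^2 - 10s + 25
Expand and combine: -18s^4 - 12s^3 + 64s^2 + 22s - 66


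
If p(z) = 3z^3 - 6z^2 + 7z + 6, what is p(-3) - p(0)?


p(-3) = -150
p(0) = 6
p(-3) - p(0) = -150 - 6 = -156


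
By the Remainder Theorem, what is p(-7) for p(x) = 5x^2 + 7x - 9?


By the Remainder Theorem, the remainder equals p(-7):
  5*(-7)^2 = 245
  7*(-7)^1 = -49
  constant: -9
Sum: 245 - 49 - 9 = 187
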